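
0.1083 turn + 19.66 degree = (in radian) 1.024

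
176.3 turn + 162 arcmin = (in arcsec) 2.285e+08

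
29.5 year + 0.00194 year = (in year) 29.5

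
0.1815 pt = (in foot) 0.0002101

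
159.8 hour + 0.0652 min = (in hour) 159.8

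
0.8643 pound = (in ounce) 13.83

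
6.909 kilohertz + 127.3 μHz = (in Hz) 6909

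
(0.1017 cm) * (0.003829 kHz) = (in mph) 0.008711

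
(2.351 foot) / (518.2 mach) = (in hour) 1.128e-09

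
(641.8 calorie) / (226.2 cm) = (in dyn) 1.187e+08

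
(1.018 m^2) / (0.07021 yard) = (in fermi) 1.586e+16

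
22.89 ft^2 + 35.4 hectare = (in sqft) 3.81e+06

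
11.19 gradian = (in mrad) 175.8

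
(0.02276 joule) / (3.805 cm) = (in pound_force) 0.1345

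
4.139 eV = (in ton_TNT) 1.585e-28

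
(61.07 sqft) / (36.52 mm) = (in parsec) 5.035e-15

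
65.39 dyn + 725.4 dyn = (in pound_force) 0.001778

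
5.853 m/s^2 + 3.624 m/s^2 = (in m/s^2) 9.477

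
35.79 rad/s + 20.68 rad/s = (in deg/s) 3235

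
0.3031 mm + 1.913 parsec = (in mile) 3.668e+13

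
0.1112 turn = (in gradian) 44.48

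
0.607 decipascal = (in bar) 6.07e-07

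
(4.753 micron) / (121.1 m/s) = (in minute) 6.541e-10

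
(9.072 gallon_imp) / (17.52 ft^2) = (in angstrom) 2.534e+08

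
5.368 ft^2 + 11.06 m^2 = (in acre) 0.002856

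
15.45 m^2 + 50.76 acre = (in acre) 50.76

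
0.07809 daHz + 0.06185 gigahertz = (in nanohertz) 6.185e+16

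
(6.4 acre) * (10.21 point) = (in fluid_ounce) 3.154e+06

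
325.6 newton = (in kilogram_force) 33.2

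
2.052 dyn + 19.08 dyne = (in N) 0.0002113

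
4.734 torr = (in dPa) 6311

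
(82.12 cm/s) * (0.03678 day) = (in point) 7.397e+06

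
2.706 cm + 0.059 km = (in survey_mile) 0.03668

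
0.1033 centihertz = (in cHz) 0.1033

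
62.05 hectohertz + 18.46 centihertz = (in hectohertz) 62.05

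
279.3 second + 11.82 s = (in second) 291.1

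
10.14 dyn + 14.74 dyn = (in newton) 0.0002488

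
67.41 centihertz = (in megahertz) 6.741e-07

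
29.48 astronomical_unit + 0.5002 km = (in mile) 2.74e+09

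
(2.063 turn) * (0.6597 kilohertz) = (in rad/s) 8551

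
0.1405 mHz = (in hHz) 1.405e-06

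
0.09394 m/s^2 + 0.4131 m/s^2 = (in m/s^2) 0.507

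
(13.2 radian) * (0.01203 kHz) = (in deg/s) 9098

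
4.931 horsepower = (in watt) 3677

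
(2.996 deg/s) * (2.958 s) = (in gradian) 9.847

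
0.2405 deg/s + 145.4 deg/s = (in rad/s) 2.542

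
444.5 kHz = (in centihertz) 4.445e+07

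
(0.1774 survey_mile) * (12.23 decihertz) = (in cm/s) 3.492e+04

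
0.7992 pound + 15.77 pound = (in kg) 7.516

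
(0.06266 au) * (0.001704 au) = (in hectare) 2.39e+14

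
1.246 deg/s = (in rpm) 0.2077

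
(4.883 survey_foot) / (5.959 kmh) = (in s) 0.8991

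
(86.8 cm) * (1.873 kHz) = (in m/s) 1626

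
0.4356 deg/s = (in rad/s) 0.007603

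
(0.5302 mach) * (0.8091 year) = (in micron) 4.606e+15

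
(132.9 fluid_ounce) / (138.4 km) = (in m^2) 2.84e-08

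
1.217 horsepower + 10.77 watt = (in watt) 918.3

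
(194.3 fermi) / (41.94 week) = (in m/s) 7.66e-21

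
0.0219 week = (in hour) 3.679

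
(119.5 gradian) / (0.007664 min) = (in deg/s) 233.9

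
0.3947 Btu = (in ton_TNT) 9.953e-08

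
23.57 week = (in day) 165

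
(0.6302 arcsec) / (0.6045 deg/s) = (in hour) 8.044e-08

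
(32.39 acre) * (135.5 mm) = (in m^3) 1.776e+04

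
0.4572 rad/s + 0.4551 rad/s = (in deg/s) 52.27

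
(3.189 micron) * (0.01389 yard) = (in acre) 1.001e-11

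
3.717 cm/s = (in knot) 0.07225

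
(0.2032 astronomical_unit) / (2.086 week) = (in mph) 5.39e+04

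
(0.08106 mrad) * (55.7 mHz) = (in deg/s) 0.0002587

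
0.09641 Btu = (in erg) 1.017e+09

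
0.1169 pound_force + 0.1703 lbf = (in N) 1.278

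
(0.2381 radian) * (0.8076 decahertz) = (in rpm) 18.36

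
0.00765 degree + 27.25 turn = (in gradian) 1.09e+04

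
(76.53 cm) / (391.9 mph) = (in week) 7.223e-09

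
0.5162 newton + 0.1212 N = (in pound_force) 0.1433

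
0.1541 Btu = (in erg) 1.626e+09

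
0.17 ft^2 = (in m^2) 0.01579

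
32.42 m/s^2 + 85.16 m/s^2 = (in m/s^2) 117.6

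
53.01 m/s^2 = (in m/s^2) 53.01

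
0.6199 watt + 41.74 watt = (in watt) 42.36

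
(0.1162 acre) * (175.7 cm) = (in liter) 8.262e+05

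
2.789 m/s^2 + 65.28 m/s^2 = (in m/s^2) 68.07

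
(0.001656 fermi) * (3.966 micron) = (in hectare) 6.568e-28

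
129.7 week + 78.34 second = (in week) 129.7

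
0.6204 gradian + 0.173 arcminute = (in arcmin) 33.67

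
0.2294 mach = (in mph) 174.7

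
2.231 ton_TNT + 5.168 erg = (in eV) 5.826e+28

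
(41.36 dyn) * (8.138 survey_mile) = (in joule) 5.417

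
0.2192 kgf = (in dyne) 2.15e+05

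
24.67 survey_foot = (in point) 2.131e+04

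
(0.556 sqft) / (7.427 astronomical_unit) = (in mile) 2.889e-17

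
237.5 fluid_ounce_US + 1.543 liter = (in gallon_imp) 1.884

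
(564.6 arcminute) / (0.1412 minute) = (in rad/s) 0.01939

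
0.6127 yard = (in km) 0.0005603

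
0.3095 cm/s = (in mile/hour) 0.006923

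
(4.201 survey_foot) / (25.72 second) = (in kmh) 0.1792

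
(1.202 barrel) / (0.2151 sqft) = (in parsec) 3.099e-16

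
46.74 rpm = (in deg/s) 280.4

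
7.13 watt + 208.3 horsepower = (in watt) 1.553e+05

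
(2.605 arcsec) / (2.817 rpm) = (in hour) 1.189e-08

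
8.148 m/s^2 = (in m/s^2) 8.148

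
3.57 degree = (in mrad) 62.31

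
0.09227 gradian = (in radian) 0.001449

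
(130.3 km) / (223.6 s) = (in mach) 1.711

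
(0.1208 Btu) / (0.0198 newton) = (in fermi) 6.437e+18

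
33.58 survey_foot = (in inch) 403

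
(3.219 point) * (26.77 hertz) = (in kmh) 0.1094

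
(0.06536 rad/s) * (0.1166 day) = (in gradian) 4.192e+04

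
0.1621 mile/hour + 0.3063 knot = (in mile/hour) 0.5146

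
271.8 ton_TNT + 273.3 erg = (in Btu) 1.078e+09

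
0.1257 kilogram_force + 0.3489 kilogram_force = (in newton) 4.654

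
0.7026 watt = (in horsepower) 0.0009422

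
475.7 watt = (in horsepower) 0.6379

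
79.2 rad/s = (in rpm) 756.3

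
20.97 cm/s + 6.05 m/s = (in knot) 12.17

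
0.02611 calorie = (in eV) 6.818e+17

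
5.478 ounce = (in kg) 0.1553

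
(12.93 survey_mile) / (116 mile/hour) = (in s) 401.3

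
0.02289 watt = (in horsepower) 3.07e-05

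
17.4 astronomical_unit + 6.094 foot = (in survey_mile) 1.617e+09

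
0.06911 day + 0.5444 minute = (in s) 6004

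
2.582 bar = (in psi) 37.45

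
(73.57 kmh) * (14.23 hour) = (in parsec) 3.393e-11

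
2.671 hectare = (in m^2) 2.671e+04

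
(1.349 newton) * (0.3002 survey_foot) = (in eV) 7.704e+17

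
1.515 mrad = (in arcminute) 5.208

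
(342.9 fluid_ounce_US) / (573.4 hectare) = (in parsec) 5.731e-26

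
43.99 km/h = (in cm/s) 1222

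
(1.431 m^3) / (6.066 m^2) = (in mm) 235.9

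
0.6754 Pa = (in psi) 9.796e-05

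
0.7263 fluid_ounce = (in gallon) 0.005674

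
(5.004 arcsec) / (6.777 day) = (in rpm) 3.957e-10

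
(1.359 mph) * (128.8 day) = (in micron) 6.761e+12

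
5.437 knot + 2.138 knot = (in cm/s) 389.7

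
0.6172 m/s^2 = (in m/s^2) 0.6172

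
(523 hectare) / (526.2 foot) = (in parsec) 1.057e-12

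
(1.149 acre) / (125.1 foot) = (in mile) 0.07577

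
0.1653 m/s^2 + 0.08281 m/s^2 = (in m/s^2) 0.2481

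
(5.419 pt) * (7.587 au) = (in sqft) 2.336e+10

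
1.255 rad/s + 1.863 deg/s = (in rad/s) 1.288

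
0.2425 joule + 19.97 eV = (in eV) 1.514e+18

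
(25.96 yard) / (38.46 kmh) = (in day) 2.572e-05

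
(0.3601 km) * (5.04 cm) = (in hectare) 0.001815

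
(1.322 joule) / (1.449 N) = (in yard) 0.9978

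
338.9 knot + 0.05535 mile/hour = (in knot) 338.9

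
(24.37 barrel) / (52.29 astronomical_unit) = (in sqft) 5.331e-12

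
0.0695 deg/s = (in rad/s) 0.001213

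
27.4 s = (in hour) 0.007611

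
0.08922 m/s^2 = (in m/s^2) 0.08922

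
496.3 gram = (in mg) 4.963e+05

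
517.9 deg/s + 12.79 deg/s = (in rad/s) 9.262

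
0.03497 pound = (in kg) 0.01586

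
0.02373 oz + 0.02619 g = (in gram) 0.6989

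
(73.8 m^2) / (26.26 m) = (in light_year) 2.971e-16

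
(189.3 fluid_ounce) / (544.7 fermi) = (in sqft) 1.106e+11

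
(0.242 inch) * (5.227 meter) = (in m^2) 0.03213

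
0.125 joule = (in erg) 1.25e+06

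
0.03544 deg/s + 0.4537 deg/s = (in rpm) 0.08152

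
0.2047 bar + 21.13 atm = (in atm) 21.33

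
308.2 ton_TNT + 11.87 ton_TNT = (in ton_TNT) 320.1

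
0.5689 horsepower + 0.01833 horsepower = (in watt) 437.9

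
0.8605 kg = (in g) 860.5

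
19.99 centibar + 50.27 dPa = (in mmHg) 150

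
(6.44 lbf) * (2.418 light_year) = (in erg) 6.553e+24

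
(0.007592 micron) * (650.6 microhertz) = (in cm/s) 4.939e-10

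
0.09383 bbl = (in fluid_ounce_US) 504.4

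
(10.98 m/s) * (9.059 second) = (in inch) 3916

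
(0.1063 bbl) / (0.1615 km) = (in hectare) 1.046e-08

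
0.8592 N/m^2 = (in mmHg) 0.006445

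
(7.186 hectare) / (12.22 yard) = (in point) 1.823e+07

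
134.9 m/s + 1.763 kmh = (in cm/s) 1.354e+04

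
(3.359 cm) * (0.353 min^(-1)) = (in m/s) 0.0001976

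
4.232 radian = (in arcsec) 8.729e+05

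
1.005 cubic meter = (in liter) 1005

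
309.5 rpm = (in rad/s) 32.41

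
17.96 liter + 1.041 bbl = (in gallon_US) 48.47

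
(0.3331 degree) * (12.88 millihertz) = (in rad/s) 7.488e-05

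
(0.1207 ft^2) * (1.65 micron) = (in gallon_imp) 4.07e-06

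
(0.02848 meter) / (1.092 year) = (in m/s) 8.27e-10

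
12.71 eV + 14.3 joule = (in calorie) 3.418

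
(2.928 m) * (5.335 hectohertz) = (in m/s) 1562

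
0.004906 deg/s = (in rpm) 0.0008177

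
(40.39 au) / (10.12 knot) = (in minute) 1.934e+10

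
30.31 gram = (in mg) 3.031e+04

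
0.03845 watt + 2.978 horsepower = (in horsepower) 2.978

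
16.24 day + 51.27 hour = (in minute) 2.646e+04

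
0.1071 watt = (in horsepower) 0.0001436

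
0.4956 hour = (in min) 29.74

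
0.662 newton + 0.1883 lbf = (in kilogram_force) 0.1529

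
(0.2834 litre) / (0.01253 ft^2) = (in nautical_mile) 0.0001315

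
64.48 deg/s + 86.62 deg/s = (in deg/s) 151.1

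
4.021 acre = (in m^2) 1.627e+04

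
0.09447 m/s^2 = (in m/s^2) 0.09447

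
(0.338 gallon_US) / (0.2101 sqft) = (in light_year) 6.929e-18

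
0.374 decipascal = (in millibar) 0.000374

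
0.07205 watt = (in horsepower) 9.662e-05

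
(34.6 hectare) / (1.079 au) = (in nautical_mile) 1.157e-09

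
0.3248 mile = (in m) 522.7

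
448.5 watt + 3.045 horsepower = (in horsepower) 3.646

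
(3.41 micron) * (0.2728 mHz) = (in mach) 2.732e-12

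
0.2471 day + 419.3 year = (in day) 1.53e+05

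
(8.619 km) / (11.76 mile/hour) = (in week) 0.002711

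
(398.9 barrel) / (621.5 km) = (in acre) 2.522e-08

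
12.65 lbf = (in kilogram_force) 5.738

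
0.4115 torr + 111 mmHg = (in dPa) 1.485e+05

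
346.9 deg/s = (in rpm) 57.82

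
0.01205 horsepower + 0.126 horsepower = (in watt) 102.9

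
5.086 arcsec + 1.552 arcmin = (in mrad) 0.4761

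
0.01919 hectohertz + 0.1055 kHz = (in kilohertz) 0.1074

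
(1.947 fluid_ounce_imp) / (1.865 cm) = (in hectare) 2.966e-07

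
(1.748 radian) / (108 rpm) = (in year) 4.901e-09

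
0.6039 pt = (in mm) 0.213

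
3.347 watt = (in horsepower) 0.004488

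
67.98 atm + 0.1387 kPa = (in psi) 999.1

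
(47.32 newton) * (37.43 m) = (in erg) 1.771e+10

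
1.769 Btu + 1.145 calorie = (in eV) 1.168e+22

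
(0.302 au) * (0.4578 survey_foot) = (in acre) 1.558e+06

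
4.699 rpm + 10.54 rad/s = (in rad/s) 11.03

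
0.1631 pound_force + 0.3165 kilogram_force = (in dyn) 3.829e+05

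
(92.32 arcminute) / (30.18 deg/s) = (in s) 0.05098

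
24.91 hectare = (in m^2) 2.491e+05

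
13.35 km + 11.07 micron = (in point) 3.784e+07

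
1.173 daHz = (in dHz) 117.3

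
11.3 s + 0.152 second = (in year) 3.631e-07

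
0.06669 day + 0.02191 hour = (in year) 0.0001852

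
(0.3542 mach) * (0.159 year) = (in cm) 6.047e+10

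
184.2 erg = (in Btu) 1.746e-08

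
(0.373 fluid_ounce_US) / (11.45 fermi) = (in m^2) 9.634e+08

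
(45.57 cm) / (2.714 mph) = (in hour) 0.0001043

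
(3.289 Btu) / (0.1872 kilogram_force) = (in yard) 2067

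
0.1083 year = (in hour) 948.7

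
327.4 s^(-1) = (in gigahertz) 3.274e-07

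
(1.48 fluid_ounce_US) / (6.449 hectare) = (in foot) 2.227e-09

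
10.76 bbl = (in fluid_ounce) 5.785e+04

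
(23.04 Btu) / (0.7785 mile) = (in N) 19.4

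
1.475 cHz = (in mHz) 14.75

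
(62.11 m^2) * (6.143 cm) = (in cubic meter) 3.815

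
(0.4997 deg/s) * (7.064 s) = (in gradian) 3.922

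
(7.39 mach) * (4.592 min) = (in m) 6.933e+05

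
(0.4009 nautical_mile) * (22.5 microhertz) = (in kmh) 0.06014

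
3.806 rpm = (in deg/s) 22.84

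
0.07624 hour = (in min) 4.574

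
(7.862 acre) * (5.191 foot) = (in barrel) 3.166e+05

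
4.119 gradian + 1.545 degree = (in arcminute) 315.1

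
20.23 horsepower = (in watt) 1.509e+04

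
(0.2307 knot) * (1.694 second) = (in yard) 0.2199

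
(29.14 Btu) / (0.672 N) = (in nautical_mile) 24.7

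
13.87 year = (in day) 5063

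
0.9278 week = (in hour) 155.9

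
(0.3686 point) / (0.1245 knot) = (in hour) 5.64e-07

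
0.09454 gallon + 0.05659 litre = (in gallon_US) 0.1095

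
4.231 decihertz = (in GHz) 4.231e-10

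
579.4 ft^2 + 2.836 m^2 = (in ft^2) 609.9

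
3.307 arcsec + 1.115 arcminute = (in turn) 5.417e-05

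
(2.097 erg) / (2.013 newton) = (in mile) 6.473e-11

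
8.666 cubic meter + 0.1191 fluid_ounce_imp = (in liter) 8666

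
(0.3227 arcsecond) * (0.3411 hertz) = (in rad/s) 5.336e-07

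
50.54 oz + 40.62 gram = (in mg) 1.473e+06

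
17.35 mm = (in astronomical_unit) 1.16e-13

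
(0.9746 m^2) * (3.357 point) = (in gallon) 0.3049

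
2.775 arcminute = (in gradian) 0.05139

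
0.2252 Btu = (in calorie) 56.79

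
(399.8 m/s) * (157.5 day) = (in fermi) 5.44e+24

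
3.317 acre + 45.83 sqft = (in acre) 3.318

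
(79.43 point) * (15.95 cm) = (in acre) 1.104e-06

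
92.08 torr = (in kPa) 12.28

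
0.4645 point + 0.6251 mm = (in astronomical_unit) 5.274e-15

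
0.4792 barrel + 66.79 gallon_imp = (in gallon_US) 100.3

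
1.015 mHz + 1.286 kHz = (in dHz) 1.286e+04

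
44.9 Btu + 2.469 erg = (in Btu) 44.9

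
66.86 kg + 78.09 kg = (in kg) 144.9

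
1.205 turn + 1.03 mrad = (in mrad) 7572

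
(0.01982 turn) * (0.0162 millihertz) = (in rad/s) 2.017e-06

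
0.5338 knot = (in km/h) 0.9886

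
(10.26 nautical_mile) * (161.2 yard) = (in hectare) 280.1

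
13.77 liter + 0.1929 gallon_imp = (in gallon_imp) 3.222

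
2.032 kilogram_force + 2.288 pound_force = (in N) 30.1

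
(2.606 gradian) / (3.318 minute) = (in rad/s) 0.0002056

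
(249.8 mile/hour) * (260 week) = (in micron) 1.756e+16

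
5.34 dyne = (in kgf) 5.445e-06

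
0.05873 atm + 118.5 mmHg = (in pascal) 2.175e+04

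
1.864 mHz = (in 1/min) 0.1118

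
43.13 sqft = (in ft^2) 43.13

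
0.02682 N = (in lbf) 0.006029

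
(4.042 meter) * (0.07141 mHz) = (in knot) 0.0005611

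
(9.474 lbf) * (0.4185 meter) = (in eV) 1.101e+20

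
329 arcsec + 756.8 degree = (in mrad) 1.321e+04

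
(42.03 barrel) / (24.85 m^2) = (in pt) 762.2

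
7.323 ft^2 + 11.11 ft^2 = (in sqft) 18.43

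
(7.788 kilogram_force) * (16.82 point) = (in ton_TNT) 1.083e-10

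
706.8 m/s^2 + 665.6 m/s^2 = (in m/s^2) 1372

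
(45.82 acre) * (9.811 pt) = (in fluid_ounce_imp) 2.259e+07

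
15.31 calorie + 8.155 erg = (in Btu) 0.06071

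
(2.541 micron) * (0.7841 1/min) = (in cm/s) 3.321e-06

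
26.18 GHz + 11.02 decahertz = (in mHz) 2.618e+13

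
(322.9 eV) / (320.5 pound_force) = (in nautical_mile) 1.959e-23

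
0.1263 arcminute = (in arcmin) 0.1263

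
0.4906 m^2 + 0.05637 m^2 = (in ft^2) 5.888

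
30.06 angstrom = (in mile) 1.868e-12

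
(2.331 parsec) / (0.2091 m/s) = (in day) 3.981e+12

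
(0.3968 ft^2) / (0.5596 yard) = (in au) 4.816e-13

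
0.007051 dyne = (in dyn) 0.007051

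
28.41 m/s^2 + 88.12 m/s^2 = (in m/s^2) 116.5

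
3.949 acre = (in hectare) 1.598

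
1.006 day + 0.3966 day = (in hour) 33.66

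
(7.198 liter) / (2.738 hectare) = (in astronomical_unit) 1.757e-18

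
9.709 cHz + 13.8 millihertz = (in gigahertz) 1.109e-10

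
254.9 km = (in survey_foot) 8.363e+05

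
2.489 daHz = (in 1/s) 24.89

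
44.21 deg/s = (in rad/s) 0.7716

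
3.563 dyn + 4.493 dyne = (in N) 8.056e-05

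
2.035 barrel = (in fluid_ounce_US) 1.094e+04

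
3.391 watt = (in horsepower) 0.004547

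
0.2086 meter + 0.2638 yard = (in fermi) 4.498e+14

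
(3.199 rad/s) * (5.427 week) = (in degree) 6.016e+08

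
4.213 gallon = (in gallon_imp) 3.508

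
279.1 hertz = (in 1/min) 1.675e+04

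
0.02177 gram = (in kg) 2.177e-05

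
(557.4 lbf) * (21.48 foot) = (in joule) 1.623e+04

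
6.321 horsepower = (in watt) 4714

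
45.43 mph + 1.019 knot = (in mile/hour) 46.6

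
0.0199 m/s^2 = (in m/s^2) 0.0199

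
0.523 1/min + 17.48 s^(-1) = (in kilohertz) 0.01749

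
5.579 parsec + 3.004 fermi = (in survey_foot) 5.648e+17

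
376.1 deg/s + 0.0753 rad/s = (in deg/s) 380.4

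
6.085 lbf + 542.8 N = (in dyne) 5.699e+07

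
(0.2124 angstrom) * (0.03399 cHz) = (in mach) 2.12e-17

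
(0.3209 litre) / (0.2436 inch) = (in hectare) 5.186e-06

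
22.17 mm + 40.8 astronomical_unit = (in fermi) 6.104e+27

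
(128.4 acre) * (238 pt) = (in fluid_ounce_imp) 1.535e+09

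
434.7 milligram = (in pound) 0.0009583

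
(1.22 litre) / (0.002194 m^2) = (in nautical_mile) 0.0003002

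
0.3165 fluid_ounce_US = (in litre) 0.00936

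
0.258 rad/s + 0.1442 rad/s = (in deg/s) 23.04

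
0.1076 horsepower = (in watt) 80.24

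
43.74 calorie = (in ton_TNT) 4.374e-08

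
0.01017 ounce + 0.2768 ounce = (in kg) 0.008135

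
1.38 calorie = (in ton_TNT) 1.38e-09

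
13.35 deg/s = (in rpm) 2.225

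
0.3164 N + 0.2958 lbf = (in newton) 1.632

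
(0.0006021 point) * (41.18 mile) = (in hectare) 1.408e-06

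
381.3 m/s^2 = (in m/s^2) 381.3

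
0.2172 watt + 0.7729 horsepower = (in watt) 576.6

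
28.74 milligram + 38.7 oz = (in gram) 1097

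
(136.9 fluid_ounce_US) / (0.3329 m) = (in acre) 3.005e-06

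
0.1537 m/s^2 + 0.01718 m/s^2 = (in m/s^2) 0.1709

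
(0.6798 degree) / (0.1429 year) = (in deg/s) 1.508e-07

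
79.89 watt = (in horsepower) 0.1071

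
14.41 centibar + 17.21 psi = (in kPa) 133.1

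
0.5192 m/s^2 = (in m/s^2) 0.5192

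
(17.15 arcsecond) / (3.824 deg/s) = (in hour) 3.461e-07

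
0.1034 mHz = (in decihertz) 0.001034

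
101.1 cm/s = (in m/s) 1.011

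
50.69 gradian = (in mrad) 796.2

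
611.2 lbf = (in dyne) 2.719e+08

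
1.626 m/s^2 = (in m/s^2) 1.626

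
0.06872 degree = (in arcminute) 4.123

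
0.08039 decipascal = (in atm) 7.934e-08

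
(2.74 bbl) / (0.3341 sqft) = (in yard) 15.35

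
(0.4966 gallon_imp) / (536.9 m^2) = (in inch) 0.0001655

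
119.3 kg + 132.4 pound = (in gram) 1.794e+05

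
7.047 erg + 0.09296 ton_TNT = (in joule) 3.889e+08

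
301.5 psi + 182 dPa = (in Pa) 2.079e+06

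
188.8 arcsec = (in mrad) 0.9153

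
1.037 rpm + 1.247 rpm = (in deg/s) 13.7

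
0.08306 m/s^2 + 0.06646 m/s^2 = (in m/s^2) 0.1495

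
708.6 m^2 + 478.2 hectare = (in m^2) 4.783e+06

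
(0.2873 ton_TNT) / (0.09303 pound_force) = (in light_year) 3.07e-07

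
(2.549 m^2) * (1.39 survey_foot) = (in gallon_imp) 237.6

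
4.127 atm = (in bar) 4.182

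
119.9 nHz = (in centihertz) 1.199e-05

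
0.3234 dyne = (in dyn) 0.3234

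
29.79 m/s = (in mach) 0.08749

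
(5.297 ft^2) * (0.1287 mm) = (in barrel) 0.0003984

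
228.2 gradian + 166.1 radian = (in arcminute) 5.833e+05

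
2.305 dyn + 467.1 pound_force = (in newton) 2078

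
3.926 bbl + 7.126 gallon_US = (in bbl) 4.096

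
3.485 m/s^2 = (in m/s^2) 3.485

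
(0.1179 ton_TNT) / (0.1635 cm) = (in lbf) 6.783e+10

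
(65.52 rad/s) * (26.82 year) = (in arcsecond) 1.143e+16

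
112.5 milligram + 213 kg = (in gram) 2.13e+05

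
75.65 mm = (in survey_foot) 0.2482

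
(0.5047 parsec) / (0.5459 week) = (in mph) 1.055e+11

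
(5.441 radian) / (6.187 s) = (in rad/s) 0.8794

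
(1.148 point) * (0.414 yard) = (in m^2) 0.0001533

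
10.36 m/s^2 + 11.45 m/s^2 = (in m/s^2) 21.81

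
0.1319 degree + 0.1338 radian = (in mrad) 136.1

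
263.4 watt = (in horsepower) 0.3532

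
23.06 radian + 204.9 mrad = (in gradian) 1481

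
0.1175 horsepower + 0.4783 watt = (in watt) 88.1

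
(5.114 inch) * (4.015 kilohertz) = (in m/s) 521.5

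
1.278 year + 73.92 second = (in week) 66.64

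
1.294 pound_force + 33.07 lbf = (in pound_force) 34.36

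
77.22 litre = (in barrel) 0.4857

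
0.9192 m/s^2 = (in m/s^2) 0.9192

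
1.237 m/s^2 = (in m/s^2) 1.237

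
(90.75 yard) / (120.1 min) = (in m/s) 0.01152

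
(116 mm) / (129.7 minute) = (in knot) 2.898e-05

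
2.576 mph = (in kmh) 4.146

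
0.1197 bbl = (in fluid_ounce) 643.5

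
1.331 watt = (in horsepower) 0.001785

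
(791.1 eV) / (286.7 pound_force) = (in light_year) 1.051e-35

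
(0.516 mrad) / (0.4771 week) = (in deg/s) 1.025e-07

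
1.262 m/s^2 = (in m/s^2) 1.262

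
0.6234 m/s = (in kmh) 2.244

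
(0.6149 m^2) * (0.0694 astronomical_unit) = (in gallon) 1.686e+12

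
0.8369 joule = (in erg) 8.369e+06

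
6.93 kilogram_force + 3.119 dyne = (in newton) 67.96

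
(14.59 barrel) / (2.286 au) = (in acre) 1.676e-15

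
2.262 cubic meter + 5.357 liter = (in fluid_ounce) 7.667e+04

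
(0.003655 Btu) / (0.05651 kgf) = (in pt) 1.972e+04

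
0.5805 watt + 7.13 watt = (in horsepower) 0.01034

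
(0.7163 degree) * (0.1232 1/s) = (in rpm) 0.01471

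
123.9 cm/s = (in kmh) 4.46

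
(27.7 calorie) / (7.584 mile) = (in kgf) 0.0009683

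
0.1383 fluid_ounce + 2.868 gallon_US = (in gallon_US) 2.869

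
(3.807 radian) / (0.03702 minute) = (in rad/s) 1.714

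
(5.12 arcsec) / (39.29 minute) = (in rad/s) 1.053e-08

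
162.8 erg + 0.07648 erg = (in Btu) 1.544e-08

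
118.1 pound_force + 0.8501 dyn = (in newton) 525.3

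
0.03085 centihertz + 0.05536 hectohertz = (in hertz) 5.536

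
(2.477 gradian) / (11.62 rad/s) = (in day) 3.875e-08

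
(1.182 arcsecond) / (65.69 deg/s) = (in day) 5.785e-11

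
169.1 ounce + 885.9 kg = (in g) 8.907e+05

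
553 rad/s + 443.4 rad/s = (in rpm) 9515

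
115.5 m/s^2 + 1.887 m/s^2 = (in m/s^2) 117.4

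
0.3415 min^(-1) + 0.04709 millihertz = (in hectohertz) 5.739e-05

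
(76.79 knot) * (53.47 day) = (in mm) 1.825e+11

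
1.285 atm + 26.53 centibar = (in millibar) 1567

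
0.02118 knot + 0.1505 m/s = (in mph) 0.361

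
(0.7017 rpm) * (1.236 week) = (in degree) 3.147e+06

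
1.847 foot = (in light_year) 5.951e-17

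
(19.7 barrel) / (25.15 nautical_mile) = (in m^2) 6.724e-05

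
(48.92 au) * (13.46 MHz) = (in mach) 2.893e+17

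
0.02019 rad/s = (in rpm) 0.1928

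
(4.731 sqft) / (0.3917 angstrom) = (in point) 3.181e+13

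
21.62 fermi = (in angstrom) 0.0002162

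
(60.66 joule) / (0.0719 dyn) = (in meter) 8.437e+07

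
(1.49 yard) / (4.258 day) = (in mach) 1.088e-08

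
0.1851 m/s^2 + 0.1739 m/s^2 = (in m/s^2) 0.359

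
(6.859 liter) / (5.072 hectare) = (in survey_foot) 4.437e-07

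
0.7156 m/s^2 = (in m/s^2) 0.7156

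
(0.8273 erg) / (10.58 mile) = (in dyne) 4.859e-07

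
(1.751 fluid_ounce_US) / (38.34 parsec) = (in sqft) 4.711e-22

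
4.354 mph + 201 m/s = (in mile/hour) 454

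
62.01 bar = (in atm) 61.2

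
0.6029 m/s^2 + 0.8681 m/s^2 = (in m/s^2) 1.471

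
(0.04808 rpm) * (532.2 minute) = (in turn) 25.59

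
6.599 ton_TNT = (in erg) 2.761e+17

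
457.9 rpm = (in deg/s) 2747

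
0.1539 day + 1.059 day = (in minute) 1747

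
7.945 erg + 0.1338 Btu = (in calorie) 33.74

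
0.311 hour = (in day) 0.01296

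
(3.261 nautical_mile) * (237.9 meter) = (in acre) 355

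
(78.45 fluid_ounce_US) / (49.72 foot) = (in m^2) 0.0001531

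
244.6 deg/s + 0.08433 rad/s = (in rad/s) 4.353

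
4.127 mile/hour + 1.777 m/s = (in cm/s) 362.2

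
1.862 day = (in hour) 44.69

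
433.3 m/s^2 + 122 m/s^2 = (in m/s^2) 555.3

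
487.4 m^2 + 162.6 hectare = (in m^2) 1.626e+06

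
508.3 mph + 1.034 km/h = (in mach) 0.6682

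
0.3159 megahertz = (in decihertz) 3.159e+06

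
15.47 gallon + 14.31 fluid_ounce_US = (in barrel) 0.371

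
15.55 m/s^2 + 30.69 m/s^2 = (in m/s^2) 46.24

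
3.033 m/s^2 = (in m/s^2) 3.033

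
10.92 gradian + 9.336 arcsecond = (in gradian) 10.92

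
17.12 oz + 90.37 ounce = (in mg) 3.047e+06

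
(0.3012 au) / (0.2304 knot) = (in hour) 1.056e+08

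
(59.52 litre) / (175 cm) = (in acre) 8.404e-06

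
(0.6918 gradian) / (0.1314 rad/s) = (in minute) 0.001378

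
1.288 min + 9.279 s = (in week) 0.0001431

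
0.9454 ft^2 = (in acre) 2.17e-05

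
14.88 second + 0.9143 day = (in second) 7.901e+04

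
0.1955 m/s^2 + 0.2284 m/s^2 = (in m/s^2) 0.4239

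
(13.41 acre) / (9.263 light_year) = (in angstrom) 0.006193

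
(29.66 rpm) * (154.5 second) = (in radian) 479.9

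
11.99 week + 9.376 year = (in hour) 8.415e+04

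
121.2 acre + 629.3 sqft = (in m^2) 4.905e+05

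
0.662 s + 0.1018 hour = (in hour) 0.102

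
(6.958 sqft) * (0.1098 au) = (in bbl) 6.679e+10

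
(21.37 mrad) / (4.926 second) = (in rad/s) 0.004338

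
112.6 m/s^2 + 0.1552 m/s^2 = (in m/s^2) 112.8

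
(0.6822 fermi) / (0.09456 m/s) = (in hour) 2.004e-18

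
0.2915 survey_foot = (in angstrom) 8.885e+08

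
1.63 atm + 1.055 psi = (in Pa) 1.724e+05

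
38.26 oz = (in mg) 1.085e+06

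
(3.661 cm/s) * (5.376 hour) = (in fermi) 7.085e+17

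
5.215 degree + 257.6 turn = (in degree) 9.274e+04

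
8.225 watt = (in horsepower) 0.01103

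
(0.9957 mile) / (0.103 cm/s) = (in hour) 432.2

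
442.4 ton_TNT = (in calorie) 4.424e+11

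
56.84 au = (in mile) 5.284e+09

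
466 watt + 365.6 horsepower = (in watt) 2.731e+05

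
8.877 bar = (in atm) 8.761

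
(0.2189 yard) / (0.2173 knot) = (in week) 2.961e-06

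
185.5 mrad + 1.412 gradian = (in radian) 0.2077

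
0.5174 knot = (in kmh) 0.9582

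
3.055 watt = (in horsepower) 0.004097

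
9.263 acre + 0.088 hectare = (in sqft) 4.13e+05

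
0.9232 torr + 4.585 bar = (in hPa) 4586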